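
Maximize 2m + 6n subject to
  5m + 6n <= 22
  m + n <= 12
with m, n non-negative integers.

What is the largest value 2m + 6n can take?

18

The continuous relaxation peaks at (0, 3.67) with value 22.00; rounding to a feasible lattice point costs some objective.
(m,n)=(0,3): 5·0+6·3=18≤22, 1·0+1·3=3≤12, objective 18.
(m,n)=(1,2): 5·1+6·2=17≤22, 1·1+1·2=3≤12, objective 14.
Maximum is 18 at (m,n)=(0,3).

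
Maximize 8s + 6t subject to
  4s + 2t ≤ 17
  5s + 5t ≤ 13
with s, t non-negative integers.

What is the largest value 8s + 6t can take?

(s,t)=(2,0): 4·2+2·0=8≤17, 5·2+5·0=10≤13, objective 16.
(s,t)=(1,1): 4·1+2·1=6≤17, 5·1+5·1=10≤13, objective 14.
(s,t)=(1,0): 4·1+2·0=4≤17, 5·1+5·0=5≤13, objective 8.
Maximum is 16 at (s,t)=(2,0).

16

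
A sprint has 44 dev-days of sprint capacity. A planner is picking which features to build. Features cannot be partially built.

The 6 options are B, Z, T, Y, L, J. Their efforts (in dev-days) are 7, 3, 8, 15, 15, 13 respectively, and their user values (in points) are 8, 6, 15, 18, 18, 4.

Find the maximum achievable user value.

57

Treat it as a binary knapsack problem.
T + Y + L: effort 8 + 15 + 15 = 38 ≤ 44, user value 15 + 18 + 18 = 51.
Z + T + Y + L: effort 3 + 8 + 15 + 15 = 41 ≤ 44, user value 6 + 15 + 18 + 18 = 57.
B + Z + Y + L: effort 7 + 3 + 15 + 15 = 40 ≤ 44, user value 8 + 6 + 18 + 18 = 50.
Best is Z, T, Y, and L with total user value 57.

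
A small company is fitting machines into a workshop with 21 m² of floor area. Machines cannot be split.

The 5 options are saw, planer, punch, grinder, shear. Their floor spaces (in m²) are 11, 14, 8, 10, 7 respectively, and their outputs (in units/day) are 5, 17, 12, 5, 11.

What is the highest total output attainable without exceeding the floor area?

planer + shear: floor space 14 + 7 = 21 ≤ 21, output 17 + 11 = 28.
planer: floor space 14 ≤ 21, output 17.
punch + shear: floor space 8 + 7 = 15 ≤ 21, output 12 + 11 = 23.
Best is planer and shear with total output 28.

28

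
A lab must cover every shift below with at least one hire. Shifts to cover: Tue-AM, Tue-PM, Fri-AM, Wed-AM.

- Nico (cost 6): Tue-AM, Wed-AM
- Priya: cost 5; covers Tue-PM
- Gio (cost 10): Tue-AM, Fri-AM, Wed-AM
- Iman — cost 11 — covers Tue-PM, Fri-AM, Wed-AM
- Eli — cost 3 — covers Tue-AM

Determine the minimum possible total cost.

The greedy cost-per-new-shift heuristic would pick Nico, Priya, and Gio for 21, but a cheaper cover exists.
Choose Iman and Eli: together they cover Tue-AM, Tue-PM, Fri-AM, Wed-AM — every shift.
Total cost: 11 + 3 = 14.
No cover costs less than 14.

14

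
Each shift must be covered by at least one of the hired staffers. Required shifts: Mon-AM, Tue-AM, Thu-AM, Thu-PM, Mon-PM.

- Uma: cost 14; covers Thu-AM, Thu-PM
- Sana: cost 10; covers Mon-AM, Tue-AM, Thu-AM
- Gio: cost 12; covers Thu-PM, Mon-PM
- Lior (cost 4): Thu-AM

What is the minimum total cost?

Choose Sana and Gio: together they cover Mon-AM, Tue-AM, Thu-AM, Thu-PM, Mon-PM — every shift.
Total cost: 10 + 12 = 22.
No cover costs less than 22.

22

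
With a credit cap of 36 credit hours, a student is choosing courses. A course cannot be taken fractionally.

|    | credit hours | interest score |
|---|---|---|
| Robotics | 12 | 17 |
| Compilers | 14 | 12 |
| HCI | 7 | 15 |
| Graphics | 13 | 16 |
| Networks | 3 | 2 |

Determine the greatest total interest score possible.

50

Allowing fractional choices, the relaxed optimum would be about 51.4, but courses are indivisible.
Robotics + HCI + Graphics: credit hours 12 + 7 + 13 = 32 ≤ 36, interest score 17 + 15 + 16 = 48.
Robotics + HCI + Graphics + Networks: credit hours 12 + 7 + 13 + 3 = 35 ≤ 36, interest score 17 + 15 + 16 + 2 = 50.
Best is Robotics, HCI, Graphics, and Networks with total interest score 50.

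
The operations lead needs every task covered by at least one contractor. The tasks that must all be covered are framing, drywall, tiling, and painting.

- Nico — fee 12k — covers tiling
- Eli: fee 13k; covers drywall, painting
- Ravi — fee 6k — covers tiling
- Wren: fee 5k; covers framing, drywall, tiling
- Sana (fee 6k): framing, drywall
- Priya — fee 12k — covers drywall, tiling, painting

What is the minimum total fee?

Choose Wren and Priya: together they cover framing, drywall, tiling, painting — every task.
Total fee: 5 + 12 = 17.
No cover costs less than 17.

17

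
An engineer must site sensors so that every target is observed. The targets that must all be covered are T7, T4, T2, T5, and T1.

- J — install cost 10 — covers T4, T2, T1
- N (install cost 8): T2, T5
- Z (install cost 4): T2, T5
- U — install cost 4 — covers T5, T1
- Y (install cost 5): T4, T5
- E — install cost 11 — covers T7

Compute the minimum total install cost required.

24

Choose Z, U, Y, and E: together they cover T7, T4, T2, T5, T1 — every target.
Total install cost: 4 + 4 + 5 + 11 = 24.
No cover costs less than 24.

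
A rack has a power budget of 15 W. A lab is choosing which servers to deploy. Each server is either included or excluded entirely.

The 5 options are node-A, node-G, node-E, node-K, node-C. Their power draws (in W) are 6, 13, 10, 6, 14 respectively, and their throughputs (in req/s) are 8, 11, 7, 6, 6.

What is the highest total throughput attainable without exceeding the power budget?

Allowing fractional choices, the relaxed optimum would be about 16.5, but servers are indivisible.
node-G: power draw 13 ≤ 15, throughput 11.
node-A: power draw 6 ≤ 15, throughput 8.
node-A + node-K: power draw 6 + 6 = 12 ≤ 15, throughput 8 + 6 = 14.
Best is node-A and node-K with total throughput 14.

14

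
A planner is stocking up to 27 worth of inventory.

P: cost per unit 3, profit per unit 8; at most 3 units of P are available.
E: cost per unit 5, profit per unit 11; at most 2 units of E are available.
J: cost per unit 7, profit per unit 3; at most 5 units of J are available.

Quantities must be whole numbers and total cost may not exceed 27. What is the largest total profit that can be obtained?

Take 3×P, 2×E, and 1×J: cost 26 ≤ 27, profit 3·8 + 2·11 + 1·3 = 49.
P has the best ratio (8/3) and is taken to its limit of 3; remaining capacity is filled optimally with the others.

49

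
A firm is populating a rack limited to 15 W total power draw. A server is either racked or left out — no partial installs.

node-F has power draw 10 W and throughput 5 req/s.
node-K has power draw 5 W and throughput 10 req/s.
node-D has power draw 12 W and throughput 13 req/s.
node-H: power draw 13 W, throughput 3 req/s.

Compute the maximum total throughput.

This is an integer program with binary decision variables.
Allowing fractional choices, the relaxed optimum would be about 20.8, but servers are indivisible.
node-K: power draw 5 ≤ 15, throughput 10.
node-D: power draw 12 ≤ 15, throughput 13.
node-F + node-K: power draw 10 + 5 = 15 ≤ 15, throughput 5 + 10 = 15.
Best is node-F and node-K with total throughput 15.

15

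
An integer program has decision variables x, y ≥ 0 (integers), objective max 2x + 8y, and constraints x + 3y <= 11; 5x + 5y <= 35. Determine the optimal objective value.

(x,y)=(2,3): 1·2+3·3=11≤11, 5·2+5·3=25≤35, objective 28.
(x,y)=(1,3): 1·1+3·3=10≤11, 5·1+5·3=20≤35, objective 26.
(x,y)=(0,3): 1·0+3·3=9≤11, 5·0+5·3=15≤35, objective 24.
(x,y)=(3,2): 1·3+3·2=9≤11, 5·3+5·2=25≤35, objective 22.
The best lattice point is (2,3), giving 28.

28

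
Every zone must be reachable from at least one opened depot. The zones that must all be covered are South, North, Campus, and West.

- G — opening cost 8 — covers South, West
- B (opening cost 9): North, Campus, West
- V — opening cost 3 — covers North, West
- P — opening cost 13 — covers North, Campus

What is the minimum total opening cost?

The greedy cost-per-new-zone heuristic would pick V, G, and B for 20, but a cheaper cover exists.
Choose G and B: together they cover South, North, Campus, West — every zone.
Total opening cost: 8 + 9 = 17.
No cover costs less than 17.

17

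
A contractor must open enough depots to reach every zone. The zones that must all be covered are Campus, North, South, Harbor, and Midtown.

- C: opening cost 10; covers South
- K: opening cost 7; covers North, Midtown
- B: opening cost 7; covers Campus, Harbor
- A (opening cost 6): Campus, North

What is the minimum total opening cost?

The greedy cost-per-new-zone heuristic would pick A, K, B, and C for 30, but a cheaper cover exists.
Choose C, K, and B: together they cover Campus, North, South, Harbor, Midtown — every zone.
Total opening cost: 10 + 7 + 7 = 24.
No cover costs less than 24.

24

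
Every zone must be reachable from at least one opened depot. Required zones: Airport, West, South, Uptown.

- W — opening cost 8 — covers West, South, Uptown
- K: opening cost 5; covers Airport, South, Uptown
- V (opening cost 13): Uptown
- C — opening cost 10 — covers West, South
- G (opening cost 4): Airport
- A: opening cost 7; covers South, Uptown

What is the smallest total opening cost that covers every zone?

The greedy cost-per-new-zone heuristic would pick K and W for 13, but a cheaper cover exists.
Choose W and G: together they cover Airport, West, South, Uptown — every zone.
Total opening cost: 8 + 4 = 12.
No cover costs less than 12.

12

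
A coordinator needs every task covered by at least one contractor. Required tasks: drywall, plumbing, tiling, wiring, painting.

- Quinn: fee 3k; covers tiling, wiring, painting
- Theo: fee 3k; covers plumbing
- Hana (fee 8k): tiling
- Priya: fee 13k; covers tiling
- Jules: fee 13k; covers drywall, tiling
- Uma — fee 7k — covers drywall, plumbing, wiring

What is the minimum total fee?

This is a weighted set-cover instance.
Choose Quinn and Uma: together they cover drywall, plumbing, tiling, wiring, painting — every task.
Total fee: 3 + 7 = 10.

10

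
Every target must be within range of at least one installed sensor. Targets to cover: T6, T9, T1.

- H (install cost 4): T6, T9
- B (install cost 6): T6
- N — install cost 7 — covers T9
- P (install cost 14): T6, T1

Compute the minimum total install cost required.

18

Choose H and P: together they cover T6, T9, T1 — every target.
Total install cost: 4 + 14 = 18.
No cover costs less than 18.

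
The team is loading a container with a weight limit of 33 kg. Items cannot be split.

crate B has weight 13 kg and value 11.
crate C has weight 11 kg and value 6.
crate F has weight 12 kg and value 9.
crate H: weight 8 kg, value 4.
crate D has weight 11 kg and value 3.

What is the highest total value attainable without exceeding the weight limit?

Allowing fractional choices, the relaxed optimum would be about 24.4, but items are indivisible.
crate B + crate F: weight 13 + 12 = 25 ≤ 33, value 11 + 9 = 20.
crate B + crate C + crate H: weight 13 + 11 + 8 = 32 ≤ 33, value 11 + 6 + 4 = 21.
crate B + crate F + crate H: weight 13 + 12 + 8 = 33 ≤ 33, value 11 + 9 + 4 = 24.
Best is crate B, crate F, and crate H with total value 24.

24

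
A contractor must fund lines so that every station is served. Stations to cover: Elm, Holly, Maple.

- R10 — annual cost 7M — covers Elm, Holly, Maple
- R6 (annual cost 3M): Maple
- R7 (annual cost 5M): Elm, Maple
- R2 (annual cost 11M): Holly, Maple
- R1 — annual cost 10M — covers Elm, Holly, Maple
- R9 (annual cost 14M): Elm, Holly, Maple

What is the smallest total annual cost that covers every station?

7

R10 alone covers Elm, Holly, Maple — every station.
Total annual cost: 7.
No cover costs less than 7.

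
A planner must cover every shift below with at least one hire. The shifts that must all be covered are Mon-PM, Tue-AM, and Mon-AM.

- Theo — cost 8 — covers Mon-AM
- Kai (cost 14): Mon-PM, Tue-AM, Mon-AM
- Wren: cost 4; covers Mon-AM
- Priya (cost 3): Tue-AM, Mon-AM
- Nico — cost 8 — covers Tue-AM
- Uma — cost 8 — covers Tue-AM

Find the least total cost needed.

14

The greedy cost-per-new-shift heuristic would pick Priya and Kai for 17, but a cheaper cover exists.
Kai alone covers Mon-PM, Tue-AM, Mon-AM — every shift.
Total cost: 14.
No cover costs less than 14.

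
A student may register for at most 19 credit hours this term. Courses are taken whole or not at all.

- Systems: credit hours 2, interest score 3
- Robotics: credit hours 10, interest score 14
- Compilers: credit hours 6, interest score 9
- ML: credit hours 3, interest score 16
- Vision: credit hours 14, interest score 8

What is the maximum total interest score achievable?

Allowing fractional choices, the relaxed optimum would be about 39.2, but courses are indivisible.
Robotics + Compilers + ML: credit hours 10 + 6 + 3 = 19 ≤ 19, interest score 14 + 9 + 16 = 39.
Systems + Robotics + ML: credit hours 2 + 10 + 3 = 15 ≤ 19, interest score 3 + 14 + 16 = 33.
Robotics + ML: credit hours 10 + 3 = 13 ≤ 19, interest score 14 + 16 = 30.
Best is Robotics, Compilers, and ML with total interest score 39.

39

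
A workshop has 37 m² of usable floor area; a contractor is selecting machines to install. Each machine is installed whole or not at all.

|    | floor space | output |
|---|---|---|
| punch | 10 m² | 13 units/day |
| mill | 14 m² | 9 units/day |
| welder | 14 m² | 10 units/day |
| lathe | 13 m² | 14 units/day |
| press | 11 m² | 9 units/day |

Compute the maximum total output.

Take punch, welder, and lathe: floor space 10 + 14 + 13 = 37 ≤ 37, output 13 + 10 + 14 = 37.
No other feasible combination does better.

37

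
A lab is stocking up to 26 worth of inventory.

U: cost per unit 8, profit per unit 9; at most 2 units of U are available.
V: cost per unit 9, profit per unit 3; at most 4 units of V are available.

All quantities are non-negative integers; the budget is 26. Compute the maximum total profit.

U has the best ratio (9/8); taking only U gives at most 2×9 = 18 (stopped by the supply cap of 2).
Mixing does better — 2×U and 1×V: cost 25 ≤ 26, profit 2·9 + 1·3 = 21.

21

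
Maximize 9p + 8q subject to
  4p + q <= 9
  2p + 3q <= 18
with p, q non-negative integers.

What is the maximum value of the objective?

Relaxing integrality, the LP optimum is 51.30 at (p,q) = (0.9, 5.4), which is not an integer point.
(p,q)=(1,5): 4·1+1·5=9≤9, 2·1+3·5=17≤18, objective 49.
(p,q)=(0,6): 4·0+1·6=6≤9, 2·0+3·6=18≤18, objective 48.
(p,q)=(1,4): 4·1+1·4=8≤9, 2·1+3·4=14≤18, objective 41.
No feasible integer point exceeds 49.

49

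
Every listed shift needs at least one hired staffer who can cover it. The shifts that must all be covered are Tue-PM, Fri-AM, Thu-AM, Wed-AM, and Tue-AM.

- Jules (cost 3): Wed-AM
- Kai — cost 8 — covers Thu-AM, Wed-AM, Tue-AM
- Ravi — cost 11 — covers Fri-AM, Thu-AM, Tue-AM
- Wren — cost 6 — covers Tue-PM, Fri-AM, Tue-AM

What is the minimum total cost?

14

The greedy cost-per-new-shift heuristic would pick Wren, Jules, and Kai for 17, but a cheaper cover exists.
Choose Kai and Wren: together they cover Tue-PM, Fri-AM, Thu-AM, Wed-AM, Tue-AM — every shift.
Total cost: 8 + 6 = 14.
No cover costs less than 14.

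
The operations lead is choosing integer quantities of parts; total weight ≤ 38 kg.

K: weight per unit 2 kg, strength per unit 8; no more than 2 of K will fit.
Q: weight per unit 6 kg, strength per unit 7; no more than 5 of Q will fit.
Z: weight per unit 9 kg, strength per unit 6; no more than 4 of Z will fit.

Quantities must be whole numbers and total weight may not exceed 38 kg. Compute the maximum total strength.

51

K has the best ratio (8/2); taking only K gives at most 2×8 = 16 (stopped by the supply cap of 2).
Mixing does better — 2×K and 5×Q: weight 34 ≤ 38, strength 2·8 + 5·7 = 51.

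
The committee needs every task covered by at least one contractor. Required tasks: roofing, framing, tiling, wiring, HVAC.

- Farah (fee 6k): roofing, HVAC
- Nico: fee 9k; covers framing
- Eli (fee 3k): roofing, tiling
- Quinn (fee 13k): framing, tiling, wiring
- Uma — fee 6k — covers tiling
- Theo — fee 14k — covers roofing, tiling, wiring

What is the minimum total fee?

19

This is a weighted set-cover instance.
The greedy cost-per-new-task heuristic would pick Eli, Farah, and Quinn for 22, but a cheaper cover exists.
Choose Farah and Quinn: together they cover roofing, framing, tiling, wiring, HVAC — every task.
Total fee: 6 + 13 = 19.
No cover costs less than 19.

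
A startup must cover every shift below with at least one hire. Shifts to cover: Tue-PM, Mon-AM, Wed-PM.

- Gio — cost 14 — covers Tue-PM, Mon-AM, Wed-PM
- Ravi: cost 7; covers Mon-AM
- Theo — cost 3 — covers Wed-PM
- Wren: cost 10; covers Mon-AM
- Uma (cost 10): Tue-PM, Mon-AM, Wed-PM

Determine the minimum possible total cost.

10

The greedy cost-per-new-shift heuristic would pick Theo and Uma for 13, but a cheaper cover exists.
Uma alone covers Tue-PM, Mon-AM, Wed-PM — every shift.
Total cost: 10.
No cover costs less than 10.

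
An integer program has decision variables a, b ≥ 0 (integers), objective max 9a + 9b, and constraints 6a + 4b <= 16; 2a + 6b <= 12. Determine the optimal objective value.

27

Relaxing integrality, the LP optimum is 28.29 at (a,b) = (1.71, 1.43), which is not an integer point.
(a,b)=(2,1): 6·2+4·1=16≤16, 2·2+6·1=10≤12, objective 27.
(a,b)=(1,1): 6·1+4·1=10≤16, 2·1+6·1=8≤12, objective 18.
(a,b)=(2,0): 6·2+4·0=12≤16, 2·2+6·0=4≤12, objective 18.
Maximum is 27 at (a,b)=(2,1).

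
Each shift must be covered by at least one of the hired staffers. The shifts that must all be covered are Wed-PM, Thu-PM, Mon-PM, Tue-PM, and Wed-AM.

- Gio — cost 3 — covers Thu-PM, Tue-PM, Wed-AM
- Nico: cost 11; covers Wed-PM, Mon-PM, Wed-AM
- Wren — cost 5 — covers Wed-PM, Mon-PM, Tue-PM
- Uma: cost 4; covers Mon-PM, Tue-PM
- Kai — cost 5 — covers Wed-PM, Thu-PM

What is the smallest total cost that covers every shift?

Choose Gio and Wren: together they cover Wed-PM, Thu-PM, Mon-PM, Tue-PM, Wed-AM — every shift.
Total cost: 3 + 5 = 8.

8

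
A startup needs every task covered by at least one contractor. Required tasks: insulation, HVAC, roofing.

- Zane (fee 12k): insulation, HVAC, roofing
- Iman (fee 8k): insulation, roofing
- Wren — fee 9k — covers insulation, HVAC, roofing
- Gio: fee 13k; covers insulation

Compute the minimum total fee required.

9

Wren alone covers insulation, HVAC, roofing — every task.
Total fee: 9.
No cover costs less than 9.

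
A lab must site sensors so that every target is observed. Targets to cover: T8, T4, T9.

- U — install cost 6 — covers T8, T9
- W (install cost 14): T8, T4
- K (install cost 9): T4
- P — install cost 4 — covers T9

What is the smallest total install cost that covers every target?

15

Choose U and K: together they cover T8, T4, T9 — every target.
Total install cost: 6 + 9 = 15.
No cover costs less than 15.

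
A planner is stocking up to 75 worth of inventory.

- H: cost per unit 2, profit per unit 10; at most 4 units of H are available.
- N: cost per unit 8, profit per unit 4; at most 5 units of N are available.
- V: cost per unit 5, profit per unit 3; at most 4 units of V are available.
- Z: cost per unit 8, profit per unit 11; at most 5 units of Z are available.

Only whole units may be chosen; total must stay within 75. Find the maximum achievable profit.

Take 4×H, 2×N, 2×V, and 5×Z: cost 74 ≤ 75, profit 4·10 + 2·4 + 2·3 + 5·11 = 109.
H has the best ratio (10/2) and is taken to its limit of 4; remaining capacity is filled optimally with the others.

109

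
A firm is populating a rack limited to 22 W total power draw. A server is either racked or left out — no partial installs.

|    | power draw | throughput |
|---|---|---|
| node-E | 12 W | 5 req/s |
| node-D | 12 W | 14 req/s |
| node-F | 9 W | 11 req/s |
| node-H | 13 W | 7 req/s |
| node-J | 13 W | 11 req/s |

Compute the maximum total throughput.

Take node-D and node-F: power draw 12 + 9 = 21 ≤ 22, throughput 14 + 11 = 25.
No other feasible combination does better.

25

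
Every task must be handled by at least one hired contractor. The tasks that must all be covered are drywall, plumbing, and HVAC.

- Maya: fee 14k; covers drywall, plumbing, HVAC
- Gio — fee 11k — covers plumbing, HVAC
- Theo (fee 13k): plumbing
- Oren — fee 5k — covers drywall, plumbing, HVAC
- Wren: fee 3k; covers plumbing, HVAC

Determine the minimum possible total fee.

The greedy cost-per-new-task heuristic would pick Wren and Oren for 8, but a cheaper cover exists.
Oren alone covers drywall, plumbing, HVAC — every task.
Total fee: 5.
No cover costs less than 5.

5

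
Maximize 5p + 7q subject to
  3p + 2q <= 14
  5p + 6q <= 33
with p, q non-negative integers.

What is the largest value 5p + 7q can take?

The continuous relaxation peaks at (0, 5.5) with value 38.50; rounding to a feasible lattice point costs some objective.
(p,q)=(0,5): 3·0+2·5=10≤14, 5·0+6·5=30≤33, objective 35.
(p,q)=(1,4): 3·1+2·4=11≤14, 5·1+6·4=29≤33, objective 33.
(p,q)=(0,4): 3·0+2·4=8≤14, 5·0+6·4=24≤33, objective 28.
No feasible integer point exceeds 35.

35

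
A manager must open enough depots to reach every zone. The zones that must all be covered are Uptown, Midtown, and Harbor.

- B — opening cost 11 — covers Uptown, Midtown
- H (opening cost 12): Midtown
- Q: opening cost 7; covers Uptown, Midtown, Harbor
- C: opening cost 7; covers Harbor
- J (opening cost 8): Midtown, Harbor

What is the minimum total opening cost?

7

Q alone covers Uptown, Midtown, Harbor — every zone.
Total opening cost: 7.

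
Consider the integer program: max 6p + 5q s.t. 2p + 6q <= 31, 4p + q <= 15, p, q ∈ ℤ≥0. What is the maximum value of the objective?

The continuous relaxation peaks at (2.68, 4.27) with value 37.45; rounding to a feasible lattice point costs some objective.
(p,q)=(3,3): 2·3+6·3=24≤31, 4·3+1·3=15≤15, objective 33.
(p,q)=(2,4): 2·2+6·4=28≤31, 4·2+1·4=12≤15, objective 32.
(p,q)=(3,2): 2·3+6·2=18≤31, 4·3+1·2=14≤15, objective 28.
No feasible integer point exceeds 33.

33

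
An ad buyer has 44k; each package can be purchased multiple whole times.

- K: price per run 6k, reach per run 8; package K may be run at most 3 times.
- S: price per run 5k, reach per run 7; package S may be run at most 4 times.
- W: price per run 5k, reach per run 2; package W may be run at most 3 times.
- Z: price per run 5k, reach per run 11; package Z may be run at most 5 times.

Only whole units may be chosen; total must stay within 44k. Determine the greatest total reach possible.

79

3×K and 5×Z: price 43 ≤ 44, reach 3·8 + 5·11 = 79.
2×K, 1×S, and 5×Z: price 42 ≤ 44, reach 2·8 + 1·7 + 5·11 = 78.
Best is 79.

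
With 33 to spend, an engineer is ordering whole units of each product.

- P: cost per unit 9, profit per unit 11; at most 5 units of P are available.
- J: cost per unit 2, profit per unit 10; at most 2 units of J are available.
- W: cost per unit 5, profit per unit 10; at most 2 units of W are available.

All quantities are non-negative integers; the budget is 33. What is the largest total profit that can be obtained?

62

This is a bounded integer knapsack.
Take 2×P, 2×J, and 2×W: cost 32 ≤ 33, profit 2·11 + 2·10 + 2·10 = 62.
J has the best ratio (10/2) and is taken to its limit of 2; remaining capacity is filled optimally with the others.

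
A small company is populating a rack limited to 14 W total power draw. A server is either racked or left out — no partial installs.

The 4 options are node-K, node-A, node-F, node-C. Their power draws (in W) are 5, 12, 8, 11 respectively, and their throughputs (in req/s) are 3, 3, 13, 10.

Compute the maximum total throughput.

Take node-K and node-F: power draw 5 + 8 = 13 ≤ 14, throughput 3 + 13 = 16.
No other feasible combination does better.

16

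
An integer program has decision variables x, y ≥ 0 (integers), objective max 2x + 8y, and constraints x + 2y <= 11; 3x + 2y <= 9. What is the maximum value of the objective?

32

(x,y)=(0,4): 1·0+2·4=8≤11, 3·0+2·4=8≤9, objective 32.
(x,y)=(1,3): 1·1+2·3=7≤11, 3·1+2·3=9≤9, objective 26.
The best lattice point is (0,4), giving 32.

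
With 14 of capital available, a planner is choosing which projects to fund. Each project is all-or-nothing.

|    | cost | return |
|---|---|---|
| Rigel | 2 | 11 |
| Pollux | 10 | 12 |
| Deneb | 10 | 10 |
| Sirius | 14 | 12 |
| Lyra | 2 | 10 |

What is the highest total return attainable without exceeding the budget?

33

This is a 0-1 knapsack instance.
Rigel + Deneb + Lyra: cost 2 + 10 + 2 = 14 ≤ 14, return 11 + 10 + 10 = 31.
Rigel + Pollux + Lyra: cost 2 + 10 + 2 = 14 ≤ 14, return 11 + 12 + 10 = 33.
Best is Rigel, Pollux, and Lyra with total return 33.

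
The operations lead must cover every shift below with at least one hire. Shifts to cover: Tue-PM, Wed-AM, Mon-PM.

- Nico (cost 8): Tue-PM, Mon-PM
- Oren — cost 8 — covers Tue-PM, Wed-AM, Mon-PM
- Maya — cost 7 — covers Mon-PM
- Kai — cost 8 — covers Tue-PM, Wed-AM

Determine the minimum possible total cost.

This is a weighted set-cover instance.
Oren alone covers Tue-PM, Wed-AM, Mon-PM — every shift.
Total cost: 8.
No cover costs less than 8.

8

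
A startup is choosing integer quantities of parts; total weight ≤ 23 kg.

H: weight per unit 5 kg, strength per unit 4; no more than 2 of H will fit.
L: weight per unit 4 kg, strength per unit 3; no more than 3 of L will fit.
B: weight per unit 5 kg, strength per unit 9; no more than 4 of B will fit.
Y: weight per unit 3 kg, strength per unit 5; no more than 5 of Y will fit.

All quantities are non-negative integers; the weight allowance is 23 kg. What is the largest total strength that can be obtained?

41

This is a bounded integer knapsack.
4×B and 1×Y: weight 23 ≤ 23, strength 4·9 + 1·5 = 41.
2×B and 4×Y: weight 22 ≤ 23, strength 2·9 + 4·5 = 38.
Best is 41.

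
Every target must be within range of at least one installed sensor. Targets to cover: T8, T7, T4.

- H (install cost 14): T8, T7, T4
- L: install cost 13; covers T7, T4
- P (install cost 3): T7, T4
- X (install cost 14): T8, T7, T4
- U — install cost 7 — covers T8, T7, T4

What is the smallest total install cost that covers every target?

This is an integer covering problem.
The greedy cost-per-new-target heuristic would pick P and U for 10, but a cheaper cover exists.
U alone covers T8, T7, T4 — every target.
Total install cost: 7.
No cover costs less than 7.

7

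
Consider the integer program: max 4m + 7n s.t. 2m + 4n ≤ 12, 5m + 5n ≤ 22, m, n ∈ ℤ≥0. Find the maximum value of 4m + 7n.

22

Relaxing integrality, the LP optimum is 22.40 at (m,n) = (2.8, 1.6), which is not an integer point.
(m,n)=(2,2) is feasible, giving 22.
(m,n)=(3,1) is feasible, giving 19.
(m,n)=(1,2) is feasible, giving 18.
Maximum is 22 at (m,n)=(2,2).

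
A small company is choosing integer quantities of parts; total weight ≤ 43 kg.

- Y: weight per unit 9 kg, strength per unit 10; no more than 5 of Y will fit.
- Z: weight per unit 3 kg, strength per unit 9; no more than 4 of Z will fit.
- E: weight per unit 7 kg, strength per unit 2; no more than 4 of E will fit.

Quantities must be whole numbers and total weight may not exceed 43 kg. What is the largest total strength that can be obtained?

66

3×Y, 3×Z, and 1×E: weight 43 ≤ 43, strength 3·10 + 3·9 + 1·2 = 59.
3×Y and 4×Z: weight 39 ≤ 43, strength 3·10 + 4·9 = 66.
Best is 66.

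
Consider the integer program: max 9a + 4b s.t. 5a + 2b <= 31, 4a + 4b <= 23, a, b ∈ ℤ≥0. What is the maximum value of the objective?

45

(a,b)=(5,0): 5·5+2·0=25≤31, 4·5+4·0=20≤23, objective 45.
(a,b)=(4,1): 5·4+2·1=22≤31, 4·4+4·1=20≤23, objective 40.
(a,b)=(4,0): 5·4+2·0=20≤31, 4·4+4·0=16≤23, objective 36.
Maximum is 45 at (a,b)=(5,0).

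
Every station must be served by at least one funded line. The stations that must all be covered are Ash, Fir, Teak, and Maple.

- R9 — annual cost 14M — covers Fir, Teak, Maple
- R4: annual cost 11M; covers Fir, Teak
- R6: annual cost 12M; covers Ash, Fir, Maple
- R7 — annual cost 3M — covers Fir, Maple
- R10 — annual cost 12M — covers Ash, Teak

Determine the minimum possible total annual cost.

15

Choose R7 and R10: together they cover Ash, Fir, Teak, Maple — every station.
Total annual cost: 3 + 12 = 15.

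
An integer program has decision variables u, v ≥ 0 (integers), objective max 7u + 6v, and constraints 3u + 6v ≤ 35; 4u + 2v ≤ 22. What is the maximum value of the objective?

(u,v)=(4,3): 3·4+6·3=30≤35, 4·4+2·3=22≤22, objective 46.
(u,v)=(3,4): 3·3+6·4=33≤35, 4·3+2·4=20≤22, objective 45.
(u,v)=(4,2): 3·4+6·2=24≤35, 4·4+2·2=20≤22, objective 40.
The best lattice point is (4,3), giving 46.

46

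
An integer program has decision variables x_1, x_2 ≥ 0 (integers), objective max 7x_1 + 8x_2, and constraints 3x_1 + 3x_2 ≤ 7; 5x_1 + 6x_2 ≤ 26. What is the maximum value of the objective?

16

(x_1,x_2)=(0,2): 3·0+3·2=6≤7, 5·0+6·2=12≤26, objective 16.
(x_1,x_2)=(1,1): 3·1+3·1=6≤7, 5·1+6·1=11≤26, objective 15.
(x_1,x_2)=(0,1): 3·0+3·1=3≤7, 5·0+6·1=6≤26, objective 8.
Maximum is 16 at (x_1,x_2)=(0,2).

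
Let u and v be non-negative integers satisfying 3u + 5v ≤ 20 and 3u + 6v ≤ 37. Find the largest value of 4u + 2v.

24

(u,v)=(6,0) is feasible, giving 24.
(u,v)=(5,1) is feasible, giving 22.
(u,v)=(5,0) is feasible, giving 20.
Maximum is 24 at (u,v)=(6,0).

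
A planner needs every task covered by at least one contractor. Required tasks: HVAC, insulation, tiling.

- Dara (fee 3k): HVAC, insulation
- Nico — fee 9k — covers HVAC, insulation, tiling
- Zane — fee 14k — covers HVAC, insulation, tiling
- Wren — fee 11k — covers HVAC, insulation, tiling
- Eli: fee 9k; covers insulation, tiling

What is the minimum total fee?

9

The greedy cost-per-new-task heuristic would pick Dara and Nico for 12, but a cheaper cover exists.
Nico alone covers HVAC, insulation, tiling — every task.
Total fee: 9.
No cover costs less than 9.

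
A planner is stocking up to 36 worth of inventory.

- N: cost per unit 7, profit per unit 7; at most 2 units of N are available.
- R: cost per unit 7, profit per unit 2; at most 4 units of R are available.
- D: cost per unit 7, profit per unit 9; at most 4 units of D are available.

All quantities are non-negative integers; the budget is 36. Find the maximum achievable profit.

43

D has the best ratio (9/7); taking only D gives at most 4×9 = 36 (stopped by the supply cap of 4).
Mixing does better — 1×N and 4×D: cost 35 ≤ 36, profit 1·7 + 4·9 = 43.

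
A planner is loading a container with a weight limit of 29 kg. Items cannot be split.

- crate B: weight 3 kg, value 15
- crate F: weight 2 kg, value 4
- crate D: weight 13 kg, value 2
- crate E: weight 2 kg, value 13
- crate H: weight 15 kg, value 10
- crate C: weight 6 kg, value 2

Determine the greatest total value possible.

crate B + crate F + crate E + crate H + crate C: weight 3 + 2 + 2 + 15 + 6 = 28 ≤ 29, value 15 + 4 + 13 + 10 + 2 = 44.
crate B + crate E + crate H + crate C: weight 3 + 2 + 15 + 6 = 26 ≤ 29, value 15 + 13 + 10 + 2 = 40.
crate B + crate F + crate E + crate H: weight 3 + 2 + 2 + 15 = 22 ≤ 29, value 15 + 4 + 13 + 10 = 42.
Best is crate B, crate F, crate E, crate H, and crate C with total value 44.

44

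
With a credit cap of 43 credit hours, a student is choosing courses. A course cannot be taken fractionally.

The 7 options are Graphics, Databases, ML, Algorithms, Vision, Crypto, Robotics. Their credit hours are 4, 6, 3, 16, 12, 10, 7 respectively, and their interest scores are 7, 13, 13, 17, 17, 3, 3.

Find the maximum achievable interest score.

67

Allowing fractional choices, the relaxed optimum would be about 67.9, but courses are indivisible.
Graphics + ML + Algorithms + Vision + Robotics: credit hours 4 + 3 + 16 + 12 + 7 = 42 ≤ 43, interest score 7 + 13 + 17 + 17 + 3 = 57.
Databases + ML + Algorithms + Vision: credit hours 6 + 3 + 16 + 12 = 37 ≤ 43, interest score 13 + 13 + 17 + 17 = 60.
Graphics + Databases + ML + Algorithms + Vision: credit hours 4 + 6 + 3 + 16 + 12 = 41 ≤ 43, interest score 7 + 13 + 13 + 17 + 17 = 67.
Best is Graphics, Databases, ML, Algorithms, and Vision with total interest score 67.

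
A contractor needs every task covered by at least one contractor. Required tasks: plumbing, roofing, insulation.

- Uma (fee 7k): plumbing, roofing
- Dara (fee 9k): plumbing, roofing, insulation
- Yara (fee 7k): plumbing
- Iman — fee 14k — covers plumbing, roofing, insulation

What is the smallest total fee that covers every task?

9

Dara alone covers plumbing, roofing, insulation — every task.
Total fee: 9.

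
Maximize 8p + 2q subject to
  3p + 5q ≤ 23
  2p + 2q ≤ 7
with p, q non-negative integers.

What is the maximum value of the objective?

The continuous relaxation peaks at (3.5, 0) with value 28.00; rounding to a feasible lattice point costs some objective.
(p,q)=(3,0): 3·3+5·0=9≤23, 2·3+2·0=6≤7, objective 24.
(p,q)=(2,1): 3·2+5·1=11≤23, 2·2+2·1=6≤7, objective 18.
No feasible integer point exceeds 24.

24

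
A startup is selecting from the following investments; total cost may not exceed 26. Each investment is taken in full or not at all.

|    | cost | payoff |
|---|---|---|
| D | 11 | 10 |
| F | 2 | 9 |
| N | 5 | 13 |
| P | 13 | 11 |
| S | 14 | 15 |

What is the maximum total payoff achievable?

37

F + N + P: cost 2 + 5 + 13 = 20 ≤ 26, payoff 9 + 13 + 11 = 33.
F + N + S: cost 2 + 5 + 14 = 21 ≤ 26, payoff 9 + 13 + 15 = 37.
Best is F, N, and S with total payoff 37.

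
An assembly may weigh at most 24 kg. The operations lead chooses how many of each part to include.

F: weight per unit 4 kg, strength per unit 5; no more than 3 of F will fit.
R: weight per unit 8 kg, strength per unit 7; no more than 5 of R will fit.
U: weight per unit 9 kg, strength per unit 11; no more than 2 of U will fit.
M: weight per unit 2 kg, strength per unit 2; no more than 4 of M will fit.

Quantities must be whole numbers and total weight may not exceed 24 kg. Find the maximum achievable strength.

29

This is a bounded integer knapsack.
Take 1×F, 2×U, and 1×M: weight 24 ≤ 24, strength 1·5 + 2·11 + 1·2 = 29.
No other integer combination yields more.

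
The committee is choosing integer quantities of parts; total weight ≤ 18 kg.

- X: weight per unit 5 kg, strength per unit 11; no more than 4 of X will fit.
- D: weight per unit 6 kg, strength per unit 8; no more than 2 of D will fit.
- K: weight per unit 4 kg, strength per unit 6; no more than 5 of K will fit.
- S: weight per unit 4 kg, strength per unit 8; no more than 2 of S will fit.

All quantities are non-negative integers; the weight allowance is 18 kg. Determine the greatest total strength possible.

This is a bounded integer knapsack.
2×X and 2×S: weight 18 ≤ 18, strength 2·11 + 2·8 = 38.
2×X, 1×K, and 1×S: weight 18 ≤ 18, strength 2·11 + 1·6 + 1·8 = 36.
Best is 38.

38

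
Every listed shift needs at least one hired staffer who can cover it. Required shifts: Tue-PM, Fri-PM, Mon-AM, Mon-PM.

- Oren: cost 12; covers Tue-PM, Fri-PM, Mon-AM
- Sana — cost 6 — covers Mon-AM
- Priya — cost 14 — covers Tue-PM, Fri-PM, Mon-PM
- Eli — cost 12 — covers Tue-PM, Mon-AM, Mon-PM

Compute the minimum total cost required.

20

The greedy cost-per-new-shift heuristic would pick Oren and Eli for 24, but a cheaper cover exists.
Choose Sana and Priya: together they cover Tue-PM, Fri-PM, Mon-AM, Mon-PM — every shift.
Total cost: 6 + 14 = 20.
No cover costs less than 20.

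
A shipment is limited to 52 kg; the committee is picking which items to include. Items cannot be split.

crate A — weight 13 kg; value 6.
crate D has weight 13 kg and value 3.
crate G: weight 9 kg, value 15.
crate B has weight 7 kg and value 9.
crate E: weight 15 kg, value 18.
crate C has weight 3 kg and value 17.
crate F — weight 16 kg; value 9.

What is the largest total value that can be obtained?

Allowing fractional choices, the relaxed optimum would be about 68.9, but items are indivisible.
crate D + crate G + crate B + crate E + crate C: weight 13 + 9 + 7 + 15 + 3 = 47 ≤ 52, value 3 + 15 + 9 + 18 + 17 = 62.
crate G + crate B + crate E + crate C + crate F: weight 9 + 7 + 15 + 3 + 16 = 50 ≤ 52, value 15 + 9 + 18 + 17 + 9 = 68.
crate A + crate G + crate B + crate E + crate C: weight 13 + 9 + 7 + 15 + 3 = 47 ≤ 52, value 6 + 15 + 9 + 18 + 17 = 65.
Best is crate G, crate B, crate E, crate C, and crate F with total value 68.

68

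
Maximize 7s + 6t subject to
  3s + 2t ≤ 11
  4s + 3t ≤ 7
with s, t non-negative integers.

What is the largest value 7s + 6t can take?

13

(s,t)=(1,1): 3·1+2·1=5≤11, 4·1+3·1=7≤7, objective 13.
(s,t)=(0,2): 3·0+2·2=4≤11, 4·0+3·2=6≤7, objective 12.
(s,t)=(1,0): 3·1+2·0=3≤11, 4·1+3·0=4≤7, objective 7.
The best lattice point is (1,1), giving 13.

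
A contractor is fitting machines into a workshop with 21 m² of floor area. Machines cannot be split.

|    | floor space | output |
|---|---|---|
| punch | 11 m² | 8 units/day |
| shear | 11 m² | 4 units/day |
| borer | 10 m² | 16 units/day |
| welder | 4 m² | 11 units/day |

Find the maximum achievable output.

27

Take borer and welder: floor space 10 + 4 = 14 ≤ 21, output 16 + 11 = 27.
No other feasible combination does better.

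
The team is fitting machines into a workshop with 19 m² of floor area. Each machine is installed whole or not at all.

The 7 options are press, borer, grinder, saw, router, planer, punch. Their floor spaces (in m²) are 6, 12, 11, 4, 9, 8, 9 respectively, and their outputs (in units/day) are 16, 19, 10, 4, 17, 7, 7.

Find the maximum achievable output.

press + saw + router: floor space 6 + 4 + 9 = 19 ≤ 19, output 16 + 4 + 17 = 37.
press + router: floor space 6 + 9 = 15 ≤ 19, output 16 + 17 = 33.
press + borer: floor space 6 + 12 = 18 ≤ 19, output 16 + 19 = 35.
Best is press, saw, and router with total output 37.

37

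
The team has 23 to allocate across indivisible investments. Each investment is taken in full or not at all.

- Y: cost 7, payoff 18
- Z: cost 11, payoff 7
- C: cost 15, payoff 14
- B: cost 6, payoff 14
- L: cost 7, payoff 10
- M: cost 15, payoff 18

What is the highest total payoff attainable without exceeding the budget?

Allowing fractional choices, the relaxed optimum would be about 45.6, but investments are indivisible.
Y + M: cost 7 + 15 = 22 ≤ 23, payoff 18 + 18 = 36.
Y + B + L: cost 7 + 6 + 7 = 20 ≤ 23, payoff 18 + 14 + 10 = 42.
Best is Y, B, and L with total payoff 42.

42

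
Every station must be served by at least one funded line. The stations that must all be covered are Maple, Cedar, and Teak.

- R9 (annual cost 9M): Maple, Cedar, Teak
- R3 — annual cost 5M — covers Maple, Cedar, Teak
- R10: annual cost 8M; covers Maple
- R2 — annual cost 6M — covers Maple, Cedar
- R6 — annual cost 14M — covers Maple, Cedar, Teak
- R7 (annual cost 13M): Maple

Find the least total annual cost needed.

R3 alone covers Maple, Cedar, Teak — every station.
Total annual cost: 5.
No cover costs less than 5.

5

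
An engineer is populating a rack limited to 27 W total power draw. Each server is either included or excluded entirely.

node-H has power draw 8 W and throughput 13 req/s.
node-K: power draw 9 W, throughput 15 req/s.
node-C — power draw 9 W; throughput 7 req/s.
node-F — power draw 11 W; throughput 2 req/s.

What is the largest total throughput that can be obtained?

Allowing fractional choices, the relaxed optimum would be about 35.2, but servers are indivisible.
node-H + node-K: power draw 8 + 9 = 17 ≤ 27, throughput 13 + 15 = 28.
node-H + node-K + node-C: power draw 8 + 9 + 9 = 26 ≤ 27, throughput 13 + 15 + 7 = 35.
Best is node-H, node-K, and node-C with total throughput 35.

35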